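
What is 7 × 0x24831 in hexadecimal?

0xff957

Multiply each base-16 digit by 7, carrying:
  1×7 = 7 → write 7
  3×7 = 21 → write 5 carry 1
  8×7+1 = 57 → write 9 carry 3
  4×7+3 = 31 → write f carry 1
  2×7+1 = 15 → write f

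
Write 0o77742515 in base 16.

Each octal digit is 3 bits: 7=111 7=111 7=111 4=100 2=010 5=101 1=001 5=101.
Group the bits into nibbles: 1111 1111 1100 0101 0100 1101 → FFC54D.

0xFFC54D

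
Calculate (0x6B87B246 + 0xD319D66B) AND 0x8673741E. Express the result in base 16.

0x6210010

Add column by column in base 16, right to left:
  6+B = 1 carry 1
  4+6+1 = B
  2+6 = 8
  B+D = 8 carry 1
  7+9+1 = 1 carry 1
  8+1+1 = A
  B+3 = E
  6+D = 3 carry 1
  final carry 1
Sum = 0x13EA188B1; now AND with 0x8673741E:
  1&0=0, 3&8=0, E&6=6, A&7=2, 1&3=1, 8&7=0, 8&4=0, B&1=1, 1&E=0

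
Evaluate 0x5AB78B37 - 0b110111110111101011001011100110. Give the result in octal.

0o4266154121

0x5AB78B37 = 0o13255705467 in octal.
0b110111110111101011001011100110 = 0o6767531346 in octal.
Subtract column by column in base 8:
  7-6 → 1
  6-4 → 2
  4-3 → 1
  5-1 → 4
  0-3 → 5 (borrow)
  7-5-1 → 1
  5-7 → 6 (borrow)
  5-6-1 → 6 (borrow)
  2-7-1 → 2 (borrow)
  3-6-1 → 4 (borrow)
  1-0-1 → 0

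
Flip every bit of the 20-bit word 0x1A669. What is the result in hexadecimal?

0xE5996

Each hex digit d becomes F−d:
  1→E, A→5, 6→9, 6→9, 9→6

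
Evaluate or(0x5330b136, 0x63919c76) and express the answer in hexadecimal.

0x73b1bd76

OR each hex digit independently (no carries):
  5|6=7, 3|3=3, 3|9=b, 0|1=1, b|9=b, 1|c=d, 3|7=7, 6|6=6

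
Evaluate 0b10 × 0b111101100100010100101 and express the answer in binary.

Multiply each base-2 digit by 2, carrying:
  1×2 = 2 → write 0 carry 1
  0×2+1 = 1 → write 1
  1×2 = 2 → write 0 carry 1
  0×2+1 = 1 → write 1
  0×2 = 0 → write 0
  1×2 = 2 → write 0 carry 1
  0×2+1 = 1 → write 1
  1×2 = 2 → write 0 carry 1
  0×2+1 = 1 → write 1
  0×2 = 0 → write 0
  0×2 = 0 → write 0
  1×2 = 2 → write 0 carry 1
  0×2+1 = 1 → write 1
  0×2 = 0 → write 0
  1×2 = 2 → write 0 carry 1
  1×2+1 = 3 → write 1 carry 1
  0×2+1 = 1 → write 1
  1×2 = 2 → write 0 carry 1
  1×2+1 = 3 → write 1 carry 1
  1×2+1 = 3 → write 1 carry 1
  1×2+1 = 3 → write 1 carry 1
  remaining carry: 1

0b1111011001000101001010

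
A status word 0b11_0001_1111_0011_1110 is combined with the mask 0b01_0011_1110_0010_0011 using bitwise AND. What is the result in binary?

AND bit by bit (1 only where both bits are 1):
  110001111100111110
& 010011111000100011
= 010001111000100010

0b010001111000100010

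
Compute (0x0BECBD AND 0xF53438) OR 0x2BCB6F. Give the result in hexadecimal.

0x0BECBD AND 0xF53438 = 0x012438.
Then OR with 0x2BCB6F.

0x2BEF7F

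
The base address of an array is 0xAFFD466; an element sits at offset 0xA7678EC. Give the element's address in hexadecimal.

Add column by column in base 16, right to left:
  6+C = 2 carry 1
  6+E+1 = 5 carry 1
  4+8+1 = D
  D+7 = 4 carry 1
  F+6+1 = 6 carry 1
  F+7+1 = 7 carry 1
  A+A+1 = 5 carry 1
  final carry 1

0x15764D52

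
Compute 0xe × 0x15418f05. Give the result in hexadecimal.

Multiply each base-16 digit by 14, carrying:
  5×14 = 70 → write 6 carry 4
  0×14+4 = 4 → write 4
  f×14 = 210 → write 2 carry 13
  8×14+13 = 125 → write d carry 7
  1×14+7 = 21 → write 5 carry 1
  4×14+1 = 57 → write 9 carry 3
  5×14+3 = 73 → write 9 carry 4
  1×14+4 = 18 → write 2 carry 1
  remaining carry: 1

0x12995d246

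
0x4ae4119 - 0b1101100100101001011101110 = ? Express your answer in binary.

0b10111110111110111000101011

0x4ae4119 = 0b100101011100100000100011001 in binary.
Subtract column by column in base 2:
  1-0 → 1
  0-1 → 1 (borrow)
  0-1-1 → 0 (borrow)
  1-1-1 → 1 (borrow)
  1-0-1 → 0
  0-1 → 1 (borrow)
  0-1-1 → 0 (borrow)
  0-1-1 → 0 (borrow)
  1-0-1 → 0
  0-1 → 1 (borrow)
  0-0-1 → 1 (borrow)
  0-0-1 → 1 (borrow)
  0-1-1 → 0 (borrow)
  0-0-1 → 1 (borrow)
  1-1-1 → 1 (borrow)
  0-0-1 → 1 (borrow)
  0-0-1 → 1 (borrow)
  1-1-1 → 1 (borrow)
  1-0-1 → 0
  1-0 → 1
  0-1 → 1 (borrow)
  1-1-1 → 1 (borrow)
  0-0-1 → 1 (borrow)
  1-1-1 → 1 (borrow)
  0-1-1 → 0 (borrow)
  0-0-1 → 1 (borrow)
  1-0-1 → 0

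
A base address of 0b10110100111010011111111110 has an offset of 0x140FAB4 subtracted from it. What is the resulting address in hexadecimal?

0x192AD4A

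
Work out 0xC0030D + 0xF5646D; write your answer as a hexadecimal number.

Add column by column in base 16, right to left:
  D+D = A carry 1
  0+6+1 = 7
  3+4 = 7
  0+6 = 6
  0+5 = 5
  C+F = B carry 1
  final carry 1

0x1B5677A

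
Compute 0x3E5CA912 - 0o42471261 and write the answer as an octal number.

0x3E5CA912 = 0o7627124422 in octal.
Subtract column by column in base 8:
  2-1 → 1
  2-6 → 4 (borrow)
  4-2-1 → 1
  4-1 → 3
  2-7 → 3 (borrow)
  1-4-1 → 4 (borrow)
  7-2-1 → 4
  2-4 → 6 (borrow)
  6-0-1 → 5
  7-0 → 7

0o7564433141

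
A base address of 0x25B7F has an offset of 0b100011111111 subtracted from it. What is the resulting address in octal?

0o451200

0x25B7F = 0o455577 in octal.
0b100011111111 = 0o4377 in octal.
Subtract column by column in base 8:
  7-7 → 0
  7-7 → 0
  5-3 → 2
  5-4 → 1
  5-0 → 5
  4-0 → 4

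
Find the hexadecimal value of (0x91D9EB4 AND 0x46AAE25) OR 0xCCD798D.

0xCCDFFAD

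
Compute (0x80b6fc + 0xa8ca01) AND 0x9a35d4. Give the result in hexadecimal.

0x800d4

Add column by column in base 16, right to left:
  c+1 = d
  f+0 = f
  6+a = 0 carry 1
  b+c+1 = 8 carry 1
  0+8+1 = 9
  8+a = 2 carry 1
  final carry 1
Sum = 0x12980fd; now AND with 0x9a35d4:
  1&0=0, 2&9=0, 9&a=8, 8&3=0, 0&5=0, f&d=d, d&4=4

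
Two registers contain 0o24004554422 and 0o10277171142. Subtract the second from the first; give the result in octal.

0o13505363260

Subtract column by column in base 8:
  2-2 → 0
  2-4 → 6 (borrow)
  4-1-1 → 2
  4-1 → 3
  5-7 → 6 (borrow)
  5-1-1 → 3
  4-7 → 5 (borrow)
  0-7-1 → 0 (borrow)
  0-2-1 → 5 (borrow)
  4-0-1 → 3
  2-1 → 1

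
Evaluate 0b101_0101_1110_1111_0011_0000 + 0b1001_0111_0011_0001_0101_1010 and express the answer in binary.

0b111011010010000010001010

Add column by column in base 2, right to left:
  0+0 = 0
  0+1 = 1
  0+0 = 0
  0+1 = 1
  1+1 = 0 carry 1
  1+0+1 = 0 carry 1
  0+1+1 = 0 carry 1
  0+0+1 = 1
  1+1 = 0 carry 1
  1+0+1 = 0 carry 1
  1+0+1 = 0 carry 1
  1+0+1 = 0 carry 1
  0+1+1 = 0 carry 1
  1+1+1 = 1 carry 1
  1+0+1 = 0 carry 1
  1+0+1 = 0 carry 1
  1+1+1 = 1 carry 1
  0+1+1 = 0 carry 1
  1+1+1 = 1 carry 1
  0+0+1 = 1
  1+1 = 0 carry 1
  0+0+1 = 1
  1+0 = 1
  0+1 = 1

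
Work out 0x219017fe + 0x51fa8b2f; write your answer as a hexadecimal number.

0x738aa32d

Add column by column in base 16, right to left:
  e+f = d carry 1
  f+2+1 = 2 carry 1
  7+b+1 = 3 carry 1
  1+8+1 = a
  0+a = a
  9+f = 8 carry 1
  1+1+1 = 3
  2+5 = 7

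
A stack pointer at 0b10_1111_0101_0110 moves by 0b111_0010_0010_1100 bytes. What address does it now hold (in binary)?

0b1010000110000010

Add column by column in base 2, right to left:
  0+0 = 0
  1+0 = 1
  1+1 = 0 carry 1
  0+1+1 = 0 carry 1
  1+0+1 = 0 carry 1
  0+1+1 = 0 carry 1
  1+0+1 = 0 carry 1
  0+0+1 = 1
  1+0 = 1
  1+1 = 0 carry 1
  1+0+1 = 0 carry 1
  1+0+1 = 0 carry 1
  0+1+1 = 0 carry 1
  1+1+1 = 1 carry 1
  0+1+1 = 0 carry 1
  final carry 1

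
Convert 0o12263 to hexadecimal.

0x14B3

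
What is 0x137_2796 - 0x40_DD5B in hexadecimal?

Subtract column by column in base 16:
  6-B → B (borrow)
  9-5-1 → 3
  7-D → A (borrow)
  2-D-1 → 4 (borrow)
  7-0-1 → 6
  3-4 → F (borrow)
  1-0-1 → 0

0xF64A3B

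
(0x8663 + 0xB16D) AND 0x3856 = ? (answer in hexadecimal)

0x3050

Add column by column in base 16, right to left:
  3+D = 0 carry 1
  6+6+1 = D
  6+1 = 7
  8+B = 3 carry 1
  final carry 1
Sum = 0x137D0; now AND with 0x3856:
  1&0=0, 3&3=3, 7&8=0, D&5=5, 0&6=0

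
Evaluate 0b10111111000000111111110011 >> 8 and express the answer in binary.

Right shift by 8: drop the 8 least-significant bits.

0b101111110000001111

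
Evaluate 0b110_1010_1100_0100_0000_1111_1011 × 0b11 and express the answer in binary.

0b10100000001001100001011110001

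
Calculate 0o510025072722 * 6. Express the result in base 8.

0o3660176541354

Multiply each base-8 digit by 6, carrying:
  2×6 = 12 → write 4 carry 1
  2×6+1 = 13 → write 5 carry 1
  7×6+1 = 43 → write 3 carry 5
  2×6+5 = 17 → write 1 carry 2
  7×6+2 = 44 → write 4 carry 5
  0×6+5 = 5 → write 5
  5×6 = 30 → write 6 carry 3
  2×6+3 = 15 → write 7 carry 1
  0×6+1 = 1 → write 1
  0×6 = 0 → write 0
  1×6 = 6 → write 6
  5×6 = 30 → write 6 carry 3
  remaining carry: 3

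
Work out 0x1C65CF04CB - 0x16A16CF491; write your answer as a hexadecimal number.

Subtract column by column in base 16:
  B-1 → A
  C-9 → 3
  4-4 → 0
  0-F → 1 (borrow)
  F-C-1 → 2
  C-6 → 6
  5-1 → 4
  6-A → C (borrow)
  C-6-1 → 5
  1-1 → 0

0x5C462103A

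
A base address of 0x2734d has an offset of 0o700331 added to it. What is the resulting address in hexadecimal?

0x5f426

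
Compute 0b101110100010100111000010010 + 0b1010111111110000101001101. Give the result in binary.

Add column by column in base 2, right to left:
  0+1 = 1
  1+0 = 1
  0+1 = 1
  0+1 = 1
  1+0 = 1
  0+0 = 0
  0+1 = 1
  0+0 = 0
  0+1 = 1
  1+0 = 1
  1+0 = 1
  1+0 = 1
  0+0 = 0
  0+1 = 1
  1+1 = 0 carry 1
  0+1+1 = 0 carry 1
  1+1+1 = 1 carry 1
  0+1+1 = 0 carry 1
  0+1+1 = 0 carry 1
  0+1+1 = 0 carry 1
  1+1+1 = 1 carry 1
  0+0+1 = 1
  1+1 = 0 carry 1
  1+0+1 = 0 carry 1
  1+1+1 = 1 carry 1
  0+0+1 = 1
  1+0 = 1

0b111001100010010111101011111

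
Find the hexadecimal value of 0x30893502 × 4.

0xC224D408

Multiply each base-16 digit by 4, carrying:
  2×4 = 8 → write 8
  0×4 = 0 → write 0
  5×4 = 20 → write 4 carry 1
  3×4+1 = 13 → write D
  9×4 = 36 → write 4 carry 2
  8×4+2 = 34 → write 2 carry 2
  0×4+2 = 2 → write 2
  3×4 = 12 → write C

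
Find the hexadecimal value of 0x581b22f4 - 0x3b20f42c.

0x1cfa2ec8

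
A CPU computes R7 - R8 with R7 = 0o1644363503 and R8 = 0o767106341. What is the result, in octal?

Subtract column by column in base 8:
  3-1 → 2
  0-4 → 4 (borrow)
  5-3-1 → 1
  3-6 → 5 (borrow)
  6-0-1 → 5
  3-1 → 2
  4-7 → 5 (borrow)
  4-6-1 → 5 (borrow)
  6-7-1 → 6 (borrow)
  1-0-1 → 0

0o655255142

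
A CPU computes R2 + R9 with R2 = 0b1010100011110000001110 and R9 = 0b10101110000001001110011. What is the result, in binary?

Add column by column in base 2, right to left:
  0+1 = 1
  1+1 = 0 carry 1
  1+0+1 = 0 carry 1
  1+0+1 = 0 carry 1
  0+1+1 = 0 carry 1
  0+1+1 = 0 carry 1
  0+1+1 = 0 carry 1
  0+0+1 = 1
  0+0 = 0
  0+1 = 1
  1+0 = 1
  1+0 = 1
  1+0 = 1
  1+0 = 1
  0+0 = 0
  0+0 = 0
  0+1 = 1
  1+1 = 0 carry 1
  0+1+1 = 0 carry 1
  1+0+1 = 0 carry 1
  0+1+1 = 0 carry 1
  1+0+1 = 0 carry 1
  0+1+1 = 0 carry 1
  final carry 1

0b100000010011111010000001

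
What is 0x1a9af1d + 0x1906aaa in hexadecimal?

Add column by column in base 16, right to left:
  d+a = 7 carry 1
  1+a+1 = c
  f+a = 9 carry 1
  a+6+1 = 1 carry 1
  9+0+1 = a
  a+9 = 3 carry 1
  1+1+1 = 3

0x33a19c7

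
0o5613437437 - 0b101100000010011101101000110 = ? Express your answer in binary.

0b101000101011010000001111011001

0o5613437437 = 0b101110001011100011111100011111 in binary.
Subtract column by column in base 2:
  1-0 → 1
  1-1 → 0
  1-1 → 0
  1-0 → 1
  1-0 → 1
  0-0 → 0
  0-1 → 1 (borrow)
  0-0-1 → 1 (borrow)
  1-1-1 → 1 (borrow)
  1-1-1 → 1 (borrow)
  1-0-1 → 0
  1-1 → 0
  1-1 → 0
  1-1 → 0
  0-0 → 0
  0-0 → 0
  0-1 → 1 (borrow)
  1-0-1 → 0
  1-0 → 1
  1-0 → 1
  0-0 → 0
  1-0 → 1
  0-0 → 0
  0-1 → 1 (borrow)
  0-1-1 → 0 (borrow)
  1-0-1 → 0
  1-1 → 0
  1-0 → 1
  0-0 → 0
  1-0 → 1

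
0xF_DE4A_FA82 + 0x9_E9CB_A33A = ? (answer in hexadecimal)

0x19C8169DBC

Add column by column in base 16, right to left:
  2+A = C
  8+3 = B
  A+3 = D
  F+A = 9 carry 1
  A+B+1 = 6 carry 1
  4+C+1 = 1 carry 1
  E+9+1 = 8 carry 1
  D+E+1 = C carry 1
  F+9+1 = 9 carry 1
  final carry 1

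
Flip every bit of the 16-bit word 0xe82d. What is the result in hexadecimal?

Each hex digit d becomes f−d:
  e→1, 8→7, 2→d, d→2

0x17d2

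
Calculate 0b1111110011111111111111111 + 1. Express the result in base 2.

The trailing 17 digits are 1 (max in base 2), so adding 1 cascades: they roll to 0 and the next digit up increments.

0b1111110100000000000000000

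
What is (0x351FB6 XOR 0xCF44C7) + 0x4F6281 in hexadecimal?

0x149BDF2

First 0x351FB6 XOR 0xCF44C7 = 0xFA5B71.
Add column by column in base 16, right to left:
  1+1 = 2
  7+8 = F
  B+2 = D
  5+6 = B
  A+F = 9 carry 1
  F+4+1 = 4 carry 1
  final carry 1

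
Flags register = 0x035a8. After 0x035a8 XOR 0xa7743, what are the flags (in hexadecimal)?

XOR each hex digit independently (no carries):
  0^a=a, 3^7=4, 5^7=2, a^4=e, 8^3=b

0xa42eb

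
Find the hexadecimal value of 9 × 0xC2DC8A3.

Multiply each base-16 digit by 9, carrying:
  3×9 = 27 → write B carry 1
  A×9+1 = 91 → write B carry 5
  8×9+5 = 77 → write D carry 4
  C×9+4 = 112 → write 0 carry 7
  D×9+7 = 124 → write C carry 7
  2×9+7 = 25 → write 9 carry 1
  C×9+1 = 109 → write D carry 6
  remaining carry: 6

0x6D9C0DBB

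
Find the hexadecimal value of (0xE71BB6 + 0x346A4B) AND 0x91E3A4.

0x118200

Add column by column in base 16, right to left:
  6+B = 1 carry 1
  B+4+1 = 0 carry 1
  B+A+1 = 6 carry 1
  1+6+1 = 8
  7+4 = B
  E+3 = 1 carry 1
  final carry 1
Sum = 0x11B8601; now AND with 0x91E3A4:
  1&0=0, 1&9=1, B&1=1, 8&E=8, 6&3=2, 0&A=0, 1&4=0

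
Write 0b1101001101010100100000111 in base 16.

0x1a6a907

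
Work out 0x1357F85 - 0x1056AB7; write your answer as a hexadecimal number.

0x3014CE

Subtract column by column in base 16:
  5-7 → E (borrow)
  8-B-1 → C (borrow)
  F-A-1 → 4
  7-6 → 1
  5-5 → 0
  3-0 → 3
  1-1 → 0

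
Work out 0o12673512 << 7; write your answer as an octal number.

7 bits is not a whole number of base-8 digits; in binary: 1010110111011101001010 << 7 = 10101101110111010010100000000.

0o2556722400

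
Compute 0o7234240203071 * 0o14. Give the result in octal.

Multiply each base-8 digit by 12, carrying:
  1×12 = 12 → write 4 carry 1
  7×12+1 = 85 → write 5 carry 10
  0×12+10 = 10 → write 2 carry 1
  3×12+1 = 37 → write 5 carry 4
  0×12+4 = 4 → write 4
  2×12 = 24 → write 0 carry 3
  0×12+3 = 3 → write 3
  4×12 = 48 → write 0 carry 6
  2×12+6 = 30 → write 6 carry 3
  4×12+3 = 51 → write 3 carry 6
  3×12+6 = 42 → write 2 carry 5
  2×12+5 = 29 → write 5 carry 3
  7×12+3 = 87 → write 7 carry 10
  remaining carry: 12

0o127523603045254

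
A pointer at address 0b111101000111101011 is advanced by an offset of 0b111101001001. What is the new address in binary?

Add column by column in base 2, right to left:
  1+1 = 0 carry 1
  1+0+1 = 0 carry 1
  0+0+1 = 1
  1+1 = 0 carry 1
  0+0+1 = 1
  1+0 = 1
  1+1 = 0 carry 1
  1+0+1 = 0 carry 1
  1+1+1 = 1 carry 1
  0+1+1 = 0 carry 1
  0+1+1 = 0 carry 1
  0+1+1 = 0 carry 1
  1+0+1 = 0 carry 1
  0+0+1 = 1
  1+0 = 1
  1+0 = 1
  1+0 = 1
  1+0 = 1

0b111110000100110100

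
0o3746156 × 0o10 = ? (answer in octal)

0o37461560

Multiply each base-8 digit by 8, carrying:
  6×8 = 48 → write 0 carry 6
  5×8+6 = 46 → write 6 carry 5
  1×8+5 = 13 → write 5 carry 1
  6×8+1 = 49 → write 1 carry 6
  4×8+6 = 38 → write 6 carry 4
  7×8+4 = 60 → write 4 carry 7
  3×8+7 = 31 → write 7 carry 3
  remaining carry: 3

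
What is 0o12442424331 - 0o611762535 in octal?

0o11630441574

Subtract column by column in base 8:
  1-5 → 4 (borrow)
  3-3-1 → 7 (borrow)
  3-5-1 → 5 (borrow)
  4-2-1 → 1
  2-6 → 4 (borrow)
  4-7-1 → 4 (borrow)
  2-1-1 → 0
  4-1 → 3
  4-6 → 6 (borrow)
  2-0-1 → 1
  1-0 → 1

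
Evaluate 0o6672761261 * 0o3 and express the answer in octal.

0o24460724023

Multiply each base-8 digit by 3, carrying:
  1×3 = 3 → write 3
  6×3 = 18 → write 2 carry 2
  2×3+2 = 8 → write 0 carry 1
  1×3+1 = 4 → write 4
  6×3 = 18 → write 2 carry 2
  7×3+2 = 23 → write 7 carry 2
  2×3+2 = 8 → write 0 carry 1
  7×3+1 = 22 → write 6 carry 2
  6×3+2 = 20 → write 4 carry 2
  6×3+2 = 20 → write 4 carry 2
  remaining carry: 2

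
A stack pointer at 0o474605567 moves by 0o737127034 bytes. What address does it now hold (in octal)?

Add column by column in base 8, right to left:
  7+4 = 3 carry 1
  6+3+1 = 2 carry 1
  5+0+1 = 6
  5+7 = 4 carry 1
  0+2+1 = 3
  6+1 = 7
  4+7 = 3 carry 1
  7+3+1 = 3 carry 1
  4+7+1 = 4 carry 1
  final carry 1

0o1433734623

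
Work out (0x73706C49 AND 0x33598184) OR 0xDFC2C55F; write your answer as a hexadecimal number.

0x73706C49 AND 0x33598184 = 0x33500000.
Then OR with 0xDFC2C55F.

0xFFD2C55F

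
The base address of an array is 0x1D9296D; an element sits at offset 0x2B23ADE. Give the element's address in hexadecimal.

0x48B644B

Add column by column in base 16, right to left:
  D+E = B carry 1
  6+D+1 = 4 carry 1
  9+A+1 = 4 carry 1
  2+3+1 = 6
  9+2 = B
  D+B = 8 carry 1
  1+2+1 = 4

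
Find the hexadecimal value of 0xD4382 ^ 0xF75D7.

0x23655

XOR each hex digit independently (no carries):
  D^F=2, 4^7=3, 3^5=6, 8^D=5, 2^7=5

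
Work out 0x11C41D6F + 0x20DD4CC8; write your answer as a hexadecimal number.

Add column by column in base 16, right to left:
  F+8 = 7 carry 1
  6+C+1 = 3 carry 1
  D+C+1 = A carry 1
  1+4+1 = 6
  4+D = 1 carry 1
  C+D+1 = A carry 1
  1+0+1 = 2
  1+2 = 3

0x32A16A37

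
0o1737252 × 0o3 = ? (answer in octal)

Multiply each base-8 digit by 3, carrying:
  2×3 = 6 → write 6
  5×3 = 15 → write 7 carry 1
  2×3+1 = 7 → write 7
  7×3 = 21 → write 5 carry 2
  3×3+2 = 11 → write 3 carry 1
  7×3+1 = 22 → write 6 carry 2
  1×3+2 = 5 → write 5

0o5635776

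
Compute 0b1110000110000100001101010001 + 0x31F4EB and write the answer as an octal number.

0b1110000110000100001101010001 = 0o1606041521 in octal.
0x31F4EB = 0o14372353 in octal.
Add column by column in base 8, right to left:
  1+3 = 4
  2+5 = 7
  5+3 = 0 carry 1
  1+2+1 = 4
  4+7 = 3 carry 1
  0+3+1 = 4
  6+4 = 2 carry 1
  0+1+1 = 2
  6+0 = 6
  1+0 = 1

0o1622434074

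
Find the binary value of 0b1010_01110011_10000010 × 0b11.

Multiply each base-2 digit by 3, carrying:
  0×3 = 0 → write 0
  1×3 = 3 → write 1 carry 1
  0×3+1 = 1 → write 1
  0×3 = 0 → write 0
  0×3 = 0 → write 0
  0×3 = 0 → write 0
  0×3 = 0 → write 0
  1×3 = 3 → write 1 carry 1
  1×3+1 = 4 → write 0 carry 2
  1×3+2 = 5 → write 1 carry 2
  0×3+2 = 2 → write 0 carry 1
  0×3+1 = 1 → write 1
  1×3 = 3 → write 1 carry 1
  1×3+1 = 4 → write 0 carry 2
  1×3+2 = 5 → write 1 carry 2
  0×3+2 = 2 → write 0 carry 1
  0×3+1 = 1 → write 1
  1×3 = 3 → write 1 carry 1
  0×3+1 = 1 → write 1
  1×3 = 3 → write 1 carry 1
  remaining carry: 1

0b111110101101010000110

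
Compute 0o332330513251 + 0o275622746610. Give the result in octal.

Add column by column in base 8, right to left:
  1+0 = 1
  5+1 = 6
  2+6 = 0 carry 1
  3+6+1 = 2 carry 1
  1+4+1 = 6
  5+7 = 4 carry 1
  0+2+1 = 3
  3+2 = 5
  3+6 = 1 carry 1
  2+5+1 = 0 carry 1
  3+7+1 = 3 carry 1
  3+2+1 = 6

0o630153462061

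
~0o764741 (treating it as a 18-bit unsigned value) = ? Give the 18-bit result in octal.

0o013036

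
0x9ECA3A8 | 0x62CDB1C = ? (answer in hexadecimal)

OR each hex digit independently (no carries):
  9|6=F, E|2=E, C|C=C, A|D=F, 3|B=B, A|1=B, 8|C=C

0xFECFBBC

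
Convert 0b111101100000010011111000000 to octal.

Group the bits in threes: 111 101 100 000 010 011 111 000 000 → 754023700.

0o754023700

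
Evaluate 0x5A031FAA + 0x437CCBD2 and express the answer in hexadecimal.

Add column by column in base 16, right to left:
  A+2 = C
  A+D = 7 carry 1
  F+B+1 = B carry 1
  1+C+1 = E
  3+C = F
  0+7 = 7
  A+3 = D
  5+4 = 9

0x9D7FEB7C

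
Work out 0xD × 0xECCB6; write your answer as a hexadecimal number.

Multiply each base-16 digit by 13, carrying:
  6×13 = 78 → write E carry 4
  B×13+4 = 147 → write 3 carry 9
  C×13+9 = 165 → write 5 carry 10
  C×13+10 = 166 → write 6 carry 10
  E×13+10 = 192 → write 0 carry 12
  remaining carry: C

0xC0653E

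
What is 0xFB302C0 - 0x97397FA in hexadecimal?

0x63F6AC6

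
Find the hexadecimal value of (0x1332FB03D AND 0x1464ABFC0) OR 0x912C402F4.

0x1332FB03D AND 0x1464ABFC0 = 0x1020AB000.
Then OR with 0x912C402F4.

0x912CEB2F4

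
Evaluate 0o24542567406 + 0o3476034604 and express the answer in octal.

0o30240624212

Add column by column in base 8, right to left:
  6+4 = 2 carry 1
  0+0+1 = 1
  4+6 = 2 carry 1
  7+4+1 = 4 carry 1
  6+3+1 = 2 carry 1
  5+0+1 = 6
  2+6 = 0 carry 1
  4+7+1 = 4 carry 1
  5+4+1 = 2 carry 1
  4+3+1 = 0 carry 1
  2+0+1 = 3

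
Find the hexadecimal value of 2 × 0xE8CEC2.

0x1D19D84

Multiply each base-16 digit by 2, carrying:
  2×2 = 4 → write 4
  C×2 = 24 → write 8 carry 1
  E×2+1 = 29 → write D carry 1
  C×2+1 = 25 → write 9 carry 1
  8×2+1 = 17 → write 1 carry 1
  E×2+1 = 29 → write D carry 1
  remaining carry: 1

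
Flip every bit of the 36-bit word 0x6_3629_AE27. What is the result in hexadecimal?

0x9C9D651D8

Each hex digit d becomes F−d:
  6→9, 3→C, 6→9, 2→D, 9→6, A→5, E→1, 2→D, 7→8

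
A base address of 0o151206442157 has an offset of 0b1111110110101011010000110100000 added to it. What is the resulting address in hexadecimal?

0x3C8EFE60F

0o151206442157 = 0x34A1A446F in hexadecimal.
0b1111110110101011010000110100000 = 0x7ED5A1A0 in hexadecimal.
Add column by column in base 16, right to left:
  F+0 = F
  6+A = 0 carry 1
  4+1+1 = 6
  4+A = E
  A+5 = F
  1+D = E
  A+E = 8 carry 1
  4+7+1 = C
  3+0 = 3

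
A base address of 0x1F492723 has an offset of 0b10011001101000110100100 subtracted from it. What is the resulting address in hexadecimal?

0x1EFC557F

0b10011001101000110100100 = 0x4CD1A4 in hexadecimal.
Subtract column by column in base 16:
  3-4 → F (borrow)
  2-A-1 → 7 (borrow)
  7-1-1 → 5
  2-D → 5 (borrow)
  9-C-1 → C (borrow)
  4-4-1 → F (borrow)
  F-0-1 → E
  1-0 → 1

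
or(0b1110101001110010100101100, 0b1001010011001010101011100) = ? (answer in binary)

OR bit by bit (1 where either bit is 1):
  1110101001110010100101100
| 1001010011001010101011100
= 1111111011111010101111100

0b1111111011111010101111100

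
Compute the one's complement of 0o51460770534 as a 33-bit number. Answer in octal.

Each oct digit d becomes 7−d:
  5→2, 1→6, 4→3, 6→1, 0→7, 7→0, 7→0, 0→7, 5→2, 3→4, 4→3

0o26317007243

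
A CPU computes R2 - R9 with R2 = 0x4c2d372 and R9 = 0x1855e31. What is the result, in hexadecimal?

0x33d7541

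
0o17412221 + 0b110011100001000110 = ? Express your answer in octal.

0b110011100001000110 = 0o634106 in octal.
Add column by column in base 8, right to left:
  1+6 = 7
  2+0 = 2
  2+1 = 3
  2+4 = 6
  1+3 = 4
  4+6 = 2 carry 1
  7+0+1 = 0 carry 1
  1+0+1 = 2

0o20246327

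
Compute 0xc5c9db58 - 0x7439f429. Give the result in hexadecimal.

0x518fe72f

Subtract column by column in base 16:
  8-9 → f (borrow)
  5-2-1 → 2
  b-4 → 7
  d-f → e (borrow)
  9-9-1 → f (borrow)
  c-3-1 → 8
  5-4 → 1
  c-7 → 5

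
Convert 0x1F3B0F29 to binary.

0b11111001110110000111100101001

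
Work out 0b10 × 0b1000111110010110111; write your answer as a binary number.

0b10001111100101101110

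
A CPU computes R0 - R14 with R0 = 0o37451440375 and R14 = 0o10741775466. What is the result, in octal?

0o26507442707

Subtract column by column in base 8:
  5-6 → 7 (borrow)
  7-6-1 → 0
  3-4 → 7 (borrow)
  0-5-1 → 2 (borrow)
  4-7-1 → 4 (borrow)
  4-7-1 → 4 (borrow)
  1-1-1 → 7 (borrow)
  5-4-1 → 0
  4-7 → 5 (borrow)
  7-0-1 → 6
  3-1 → 2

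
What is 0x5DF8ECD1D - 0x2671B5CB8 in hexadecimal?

0x378737065

Subtract column by column in base 16:
  D-8 → 5
  1-B → 6 (borrow)
  D-C-1 → 0
  C-5 → 7
  E-B → 3
  8-1 → 7
  F-7 → 8
  D-6 → 7
  5-2 → 3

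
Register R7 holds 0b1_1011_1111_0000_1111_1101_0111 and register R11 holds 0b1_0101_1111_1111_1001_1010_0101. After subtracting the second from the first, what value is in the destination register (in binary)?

0b10111110001011000110010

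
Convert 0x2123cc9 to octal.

Expand each hex digit to 4 bits: 2=0010 1=0001 2=0010 3=0011 c=1100 c=1100 9=1001.
Group the bits in threes: 010 000 100 100 011 110 011 001 001 → 204436311.

0o204436311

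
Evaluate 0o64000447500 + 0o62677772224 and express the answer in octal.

Add column by column in base 8, right to left:
  0+4 = 4
  0+2 = 2
  5+2 = 7
  7+2 = 1 carry 1
  4+7+1 = 4 carry 1
  4+7+1 = 4 carry 1
  0+7+1 = 0 carry 1
  0+7+1 = 0 carry 1
  0+6+1 = 7
  4+2 = 6
  6+6 = 4 carry 1
  final carry 1

0o146700441724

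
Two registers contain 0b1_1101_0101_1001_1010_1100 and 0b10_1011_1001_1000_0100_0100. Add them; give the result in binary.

Add column by column in base 2, right to left:
  0+0 = 0
  0+0 = 0
  1+1 = 0 carry 1
  1+0+1 = 0 carry 1
  0+0+1 = 1
  1+0 = 1
  0+1 = 1
  1+0 = 1
  1+0 = 1
  0+0 = 0
  0+0 = 0
  1+1 = 0 carry 1
  1+1+1 = 1 carry 1
  0+0+1 = 1
  1+0 = 1
  0+1 = 1
  1+1 = 0 carry 1
  0+1+1 = 0 carry 1
  1+0+1 = 0 carry 1
  1+1+1 = 1 carry 1
  1+0+1 = 0 carry 1
  0+1+1 = 0 carry 1
  final carry 1

0b10010001111000111110000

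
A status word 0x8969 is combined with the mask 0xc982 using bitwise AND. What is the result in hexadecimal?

0x8900

AND each hex digit independently (no carries):
  8&c=8, 9&9=9, 6&8=0, 9&2=0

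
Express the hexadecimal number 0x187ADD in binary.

0b110000111101011011101

Expand each hex digit to 4 bits: 1=0001 8=1000 7=0111 A=1010 D=1101 D=1101.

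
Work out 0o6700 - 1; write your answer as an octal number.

0o6677

The trailing 2 digits are 0, so subtracting 1 borrows through: they become 7 and the next digit up decrements.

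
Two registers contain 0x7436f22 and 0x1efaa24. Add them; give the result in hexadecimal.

0x9331946

Add column by column in base 16, right to left:
  2+4 = 6
  2+2 = 4
  f+a = 9 carry 1
  6+a+1 = 1 carry 1
  3+f+1 = 3 carry 1
  4+e+1 = 3 carry 1
  7+1+1 = 9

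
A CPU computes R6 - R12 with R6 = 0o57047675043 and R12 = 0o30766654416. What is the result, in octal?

0o26061020425

Subtract column by column in base 8:
  3-6 → 5 (borrow)
  4-1-1 → 2
  0-4 → 4 (borrow)
  5-4-1 → 0
  7-5 → 2
  6-6 → 0
  7-6 → 1
  4-6 → 6 (borrow)
  0-7-1 → 0 (borrow)
  7-0-1 → 6
  5-3 → 2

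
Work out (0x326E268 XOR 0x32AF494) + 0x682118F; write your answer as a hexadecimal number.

0x68E288B

First 0x326E268 XOR 0x32AF494 = 0x00C16FC.
Add column by column in base 16, right to left:
  C+F = B carry 1
  F+8+1 = 8 carry 1
  6+1+1 = 8
  1+1 = 2
  C+2 = E
  0+8 = 8
  0+6 = 6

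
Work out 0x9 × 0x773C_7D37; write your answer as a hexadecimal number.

0x4312066EF

Multiply each base-16 digit by 9, carrying:
  7×9 = 63 → write F carry 3
  3×9+3 = 30 → write E carry 1
  D×9+1 = 118 → write 6 carry 7
  7×9+7 = 70 → write 6 carry 4
  C×9+4 = 112 → write 0 carry 7
  3×9+7 = 34 → write 2 carry 2
  7×9+2 = 65 → write 1 carry 4
  7×9+4 = 67 → write 3 carry 4
  remaining carry: 4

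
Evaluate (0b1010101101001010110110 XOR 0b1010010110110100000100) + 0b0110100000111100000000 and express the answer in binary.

0b111011100111010110010

First 0b1010101101001010110110 XOR 0b1010010110110100000100 = 0b0000111011111110110010.
Add column by column in base 2, right to left:
  0+0 = 0
  1+0 = 1
  0+0 = 0
  0+0 = 0
  1+0 = 1
  1+0 = 1
  0+0 = 0
  1+0 = 1
  1+1 = 0 carry 1
  1+1+1 = 1 carry 1
  1+1+1 = 1 carry 1
  1+1+1 = 1 carry 1
  1+0+1 = 0 carry 1
  1+0+1 = 0 carry 1
  0+0+1 = 1
  1+0 = 1
  1+0 = 1
  1+1 = 0 carry 1
  0+0+1 = 1
  0+1 = 1
  0+1 = 1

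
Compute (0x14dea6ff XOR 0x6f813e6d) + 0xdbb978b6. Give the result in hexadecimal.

0x157191148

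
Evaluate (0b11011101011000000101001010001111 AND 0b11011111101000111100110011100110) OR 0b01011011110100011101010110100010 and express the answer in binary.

0b11011101011000000101001010001111 AND 0b11011111101000111100110011100110 = 0b11011101001000000100000010000110.
Then OR with 0b01011011110100011101010110100010.

0b11011111111100011101010110100110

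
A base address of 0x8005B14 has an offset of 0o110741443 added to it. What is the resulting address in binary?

0x8005B14 = 0b1000000000000101101100010100 in binary.
0o110741443 = 0b1001000111100001100100011 in binary.
Add column by column in base 2, right to left:
  0+1 = 1
  0+1 = 1
  1+0 = 1
  0+0 = 0
  1+0 = 1
  0+1 = 1
  0+0 = 0
  0+0 = 0
  1+1 = 0 carry 1
  1+1+1 = 1 carry 1
  0+0+1 = 1
  1+0 = 1
  1+0 = 1
  0+0 = 0
  1+1 = 0 carry 1
  0+1+1 = 0 carry 1
  0+1+1 = 0 carry 1
  0+1+1 = 0 carry 1
  0+0+1 = 1
  0+0 = 0
  0+0 = 0
  0+1 = 1
  0+0 = 0
  0+0 = 0
  0+1 = 1
  0+0 = 0
  0+0 = 0
  1+0 = 1

0b1001001001000001111000110111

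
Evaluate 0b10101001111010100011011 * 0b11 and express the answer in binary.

Multiply each base-2 digit by 3, carrying:
  1×3 = 3 → write 1 carry 1
  1×3+1 = 4 → write 0 carry 2
  0×3+2 = 2 → write 0 carry 1
  1×3+1 = 4 → write 0 carry 2
  1×3+2 = 5 → write 1 carry 2
  0×3+2 = 2 → write 0 carry 1
  0×3+1 = 1 → write 1
  0×3 = 0 → write 0
  1×3 = 3 → write 1 carry 1
  0×3+1 = 1 → write 1
  1×3 = 3 → write 1 carry 1
  0×3+1 = 1 → write 1
  1×3 = 3 → write 1 carry 1
  1×3+1 = 4 → write 0 carry 2
  1×3+2 = 5 → write 1 carry 2
  1×3+2 = 5 → write 1 carry 2
  0×3+2 = 2 → write 0 carry 1
  0×3+1 = 1 → write 1
  1×3 = 3 → write 1 carry 1
  0×3+1 = 1 → write 1
  1×3 = 3 → write 1 carry 1
  0×3+1 = 1 → write 1
  1×3 = 3 → write 1 carry 1
  remaining carry: 1

0b111111101101111101010001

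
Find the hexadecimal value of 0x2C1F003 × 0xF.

0x295D102D

Multiply each base-16 digit by 15, carrying:
  3×15 = 45 → write D carry 2
  0×15+2 = 2 → write 2
  0×15 = 0 → write 0
  F×15 = 225 → write 1 carry 14
  1×15+14 = 29 → write D carry 1
  C×15+1 = 181 → write 5 carry 11
  2×15+11 = 41 → write 9 carry 2
  remaining carry: 2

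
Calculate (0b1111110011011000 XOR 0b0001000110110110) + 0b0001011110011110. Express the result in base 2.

0b10000010100001100

First 0b1111110011011000 XOR 0b0001000110110110 = 0b1110110101101110.
Add column by column in base 2, right to left:
  0+0 = 0
  1+1 = 0 carry 1
  1+1+1 = 1 carry 1
  1+1+1 = 1 carry 1
  0+1+1 = 0 carry 1
  1+0+1 = 0 carry 1
  1+0+1 = 0 carry 1
  0+1+1 = 0 carry 1
  1+1+1 = 1 carry 1
  0+1+1 = 0 carry 1
  1+1+1 = 1 carry 1
  1+0+1 = 0 carry 1
  0+1+1 = 0 carry 1
  1+0+1 = 0 carry 1
  1+0+1 = 0 carry 1
  1+0+1 = 0 carry 1
  final carry 1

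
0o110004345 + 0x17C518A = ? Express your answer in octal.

0o247055157

0x17C518A = 0o137050612 in octal.
Add column by column in base 8, right to left:
  5+2 = 7
  4+1 = 5
  3+6 = 1 carry 1
  4+0+1 = 5
  0+5 = 5
  0+0 = 0
  0+7 = 7
  1+3 = 4
  1+1 = 2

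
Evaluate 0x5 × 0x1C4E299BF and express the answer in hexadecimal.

Multiply each base-16 digit by 5, carrying:
  F×5 = 75 → write B carry 4
  B×5+4 = 59 → write B carry 3
  9×5+3 = 48 → write 0 carry 3
  9×5+3 = 48 → write 0 carry 3
  2×5+3 = 13 → write D
  E×5 = 70 → write 6 carry 4
  4×5+4 = 24 → write 8 carry 1
  C×5+1 = 61 → write D carry 3
  1×5+3 = 8 → write 8

0x8D86D00BB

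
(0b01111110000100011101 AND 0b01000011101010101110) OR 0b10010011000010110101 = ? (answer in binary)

0b01111110000100011101 AND 0b01000011101010101110 = 0b01000010000000001100.
Then OR with 0b10010011000010110101.

0b11010011000010111101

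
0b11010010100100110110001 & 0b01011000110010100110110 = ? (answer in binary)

0b01010000100000100110000

AND bit by bit (1 only where both bits are 1):
  11010010100100110110001
& 01011000110010100110110
= 01010000100000100110000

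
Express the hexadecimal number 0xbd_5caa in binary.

0b101111010101110010101010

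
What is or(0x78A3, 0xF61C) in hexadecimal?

OR each hex digit independently (no carries):
  7|F=F, 8|6=E, A|1=B, 3|C=F

0xFEBF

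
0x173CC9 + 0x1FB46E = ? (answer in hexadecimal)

0x36F137

Add column by column in base 16, right to left:
  9+E = 7 carry 1
  C+6+1 = 3 carry 1
  C+4+1 = 1 carry 1
  3+B+1 = F
  7+F = 6 carry 1
  1+1+1 = 3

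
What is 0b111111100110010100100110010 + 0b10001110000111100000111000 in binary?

Add column by column in base 2, right to left:
  0+0 = 0
  1+0 = 1
  0+0 = 0
  0+1 = 1
  1+1 = 0 carry 1
  1+1+1 = 1 carry 1
  0+0+1 = 1
  0+0 = 0
  1+0 = 1
  0+0 = 0
  0+0 = 0
  1+1 = 0 carry 1
  0+1+1 = 0 carry 1
  1+1+1 = 1 carry 1
  0+1+1 = 0 carry 1
  0+0+1 = 1
  1+0 = 1
  1+0 = 1
  0+0 = 0
  0+1 = 1
  1+1 = 0 carry 1
  1+1+1 = 1 carry 1
  1+0+1 = 0 carry 1
  1+0+1 = 0 carry 1
  1+0+1 = 0 carry 1
  1+1+1 = 1 carry 1
  1+0+1 = 0 carry 1
  final carry 1

0b1010001010111010000101101010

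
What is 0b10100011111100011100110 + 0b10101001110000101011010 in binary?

0b101001101101101001000000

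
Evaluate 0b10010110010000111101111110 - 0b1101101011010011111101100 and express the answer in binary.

0b101000110110011110010010

Subtract column by column in base 2:
  0-0 → 0
  1-0 → 1
  1-1 → 0
  1-1 → 0
  1-0 → 1
  1-1 → 0
  1-1 → 0
  0-1 → 1 (borrow)
  1-1-1 → 1 (borrow)
  1-1-1 → 1 (borrow)
  1-1-1 → 1 (borrow)
  1-0-1 → 0
  0-0 → 0
  0-1 → 1 (borrow)
  0-0-1 → 1 (borrow)
  0-1-1 → 0 (borrow)
  1-1-1 → 1 (borrow)
  0-0-1 → 1 (borrow)
  0-1-1 → 0 (borrow)
  1-0-1 → 0
  1-1 → 0
  0-1 → 1 (borrow)
  1-0-1 → 0
  0-1 → 1 (borrow)
  0-1-1 → 0 (borrow)
  1-0-1 → 0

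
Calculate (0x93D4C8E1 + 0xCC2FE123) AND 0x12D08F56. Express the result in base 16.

Add column by column in base 16, right to left:
  1+3 = 4
  E+2 = 0 carry 1
  8+1+1 = A
  C+E = A carry 1
  4+F+1 = 4 carry 1
  D+2+1 = 0 carry 1
  3+C+1 = 0 carry 1
  9+C+1 = 6 carry 1
  final carry 1
Sum = 0x16004AA04; now AND with 0x12D08F56:
  1&0=0, 6&1=0, 0&2=0, 0&D=0, 4&0=0, A&8=8, A&F=A, 0&5=0, 4&6=4

0x8A04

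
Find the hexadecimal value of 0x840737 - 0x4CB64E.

Subtract column by column in base 16:
  7-E → 9 (borrow)
  3-4-1 → E (borrow)
  7-6-1 → 0
  0-B → 5 (borrow)
  4-C-1 → 7 (borrow)
  8-4-1 → 3

0x3750E9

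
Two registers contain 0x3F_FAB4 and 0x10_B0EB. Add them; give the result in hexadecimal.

0x50AB9F

Add column by column in base 16, right to left:
  4+B = F
  B+E = 9 carry 1
  A+0+1 = B
  F+B = A carry 1
  F+0+1 = 0 carry 1
  3+1+1 = 5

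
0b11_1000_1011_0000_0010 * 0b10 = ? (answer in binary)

Multiply each base-2 digit by 2, carrying:
  0×2 = 0 → write 0
  1×2 = 2 → write 0 carry 1
  0×2+1 = 1 → write 1
  0×2 = 0 → write 0
  0×2 = 0 → write 0
  0×2 = 0 → write 0
  0×2 = 0 → write 0
  0×2 = 0 → write 0
  1×2 = 2 → write 0 carry 1
  1×2+1 = 3 → write 1 carry 1
  0×2+1 = 1 → write 1
  1×2 = 2 → write 0 carry 1
  0×2+1 = 1 → write 1
  0×2 = 0 → write 0
  0×2 = 0 → write 0
  1×2 = 2 → write 0 carry 1
  1×2+1 = 3 → write 1 carry 1
  1×2+1 = 3 → write 1 carry 1
  remaining carry: 1

0b1110001011000000100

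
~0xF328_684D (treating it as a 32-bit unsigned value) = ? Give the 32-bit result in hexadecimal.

0x0CD797B2

Each hex digit d becomes F−d:
  F→0, 3→C, 2→D, 8→7, 6→9, 8→7, 4→B, D→2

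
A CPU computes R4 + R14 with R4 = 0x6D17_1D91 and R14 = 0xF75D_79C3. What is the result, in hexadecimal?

Add column by column in base 16, right to left:
  1+3 = 4
  9+C = 5 carry 1
  D+9+1 = 7 carry 1
  1+7+1 = 9
  7+D = 4 carry 1
  1+5+1 = 7
  D+7 = 4 carry 1
  6+F+1 = 6 carry 1
  final carry 1

0x164749754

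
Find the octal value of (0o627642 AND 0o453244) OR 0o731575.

0o733775

0o627642 AND 0o453244 = 0o403240.
Then OR with 0o731575.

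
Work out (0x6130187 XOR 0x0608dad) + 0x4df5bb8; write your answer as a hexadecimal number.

First 0x6130187 XOR 0x0608dad = 0x6738c2a.
Add column by column in base 16, right to left:
  a+8 = 2 carry 1
  2+b+1 = e
  c+b = 7 carry 1
  8+5+1 = e
  3+f = 2 carry 1
  7+d+1 = 5 carry 1
  6+4+1 = b

0xb52e7e2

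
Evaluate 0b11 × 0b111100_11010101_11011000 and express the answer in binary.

0b101101101000000110001000

Multiply each base-2 digit by 3, carrying:
  0×3 = 0 → write 0
  0×3 = 0 → write 0
  0×3 = 0 → write 0
  1×3 = 3 → write 1 carry 1
  1×3+1 = 4 → write 0 carry 2
  0×3+2 = 2 → write 0 carry 1
  1×3+1 = 4 → write 0 carry 2
  1×3+2 = 5 → write 1 carry 2
  1×3+2 = 5 → write 1 carry 2
  0×3+2 = 2 → write 0 carry 1
  1×3+1 = 4 → write 0 carry 2
  0×3+2 = 2 → write 0 carry 1
  1×3+1 = 4 → write 0 carry 2
  0×3+2 = 2 → write 0 carry 1
  1×3+1 = 4 → write 0 carry 2
  1×3+2 = 5 → write 1 carry 2
  0×3+2 = 2 → write 0 carry 1
  0×3+1 = 1 → write 1
  1×3 = 3 → write 1 carry 1
  1×3+1 = 4 → write 0 carry 2
  1×3+2 = 5 → write 1 carry 2
  1×3+2 = 5 → write 1 carry 2
  remaining carry: 10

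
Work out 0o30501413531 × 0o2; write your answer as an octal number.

0o61203027262

Multiply each base-8 digit by 2, carrying:
  1×2 = 2 → write 2
  3×2 = 6 → write 6
  5×2 = 10 → write 2 carry 1
  3×2+1 = 7 → write 7
  1×2 = 2 → write 2
  4×2 = 8 → write 0 carry 1
  1×2+1 = 3 → write 3
  0×2 = 0 → write 0
  5×2 = 10 → write 2 carry 1
  0×2+1 = 1 → write 1
  3×2 = 6 → write 6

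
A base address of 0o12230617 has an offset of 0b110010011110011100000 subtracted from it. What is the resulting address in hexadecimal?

0o12230617 = 0x29318F in hexadecimal.
0b110010011110011100000 = 0x193CE0 in hexadecimal.
Subtract column by column in base 16:
  F-0 → F
  8-E → A (borrow)
  1-C-1 → 4 (borrow)
  3-3-1 → F (borrow)
  9-9-1 → F (borrow)
  2-1-1 → 0

0xFF4AF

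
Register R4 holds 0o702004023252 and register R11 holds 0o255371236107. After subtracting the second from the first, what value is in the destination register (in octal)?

Subtract column by column in base 8:
  2-7 → 3 (borrow)
  5-0-1 → 4
  2-1 → 1
  3-6 → 5 (borrow)
  2-3-1 → 6 (borrow)
  0-2-1 → 5 (borrow)
  4-1-1 → 2
  0-7 → 1 (borrow)
  0-3-1 → 4 (borrow)
  2-5-1 → 4 (borrow)
  0-5-1 → 2 (borrow)
  7-2-1 → 4

0o424412565143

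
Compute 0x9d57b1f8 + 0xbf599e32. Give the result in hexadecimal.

Add column by column in base 16, right to left:
  8+2 = a
  f+3 = 2 carry 1
  1+e+1 = 0 carry 1
  b+9+1 = 5 carry 1
  7+9+1 = 1 carry 1
  5+5+1 = b
  d+f = c carry 1
  9+b+1 = 5 carry 1
  final carry 1

0x15cb1502a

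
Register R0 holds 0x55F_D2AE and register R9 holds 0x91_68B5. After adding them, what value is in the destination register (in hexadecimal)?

0x5F13B63

Add column by column in base 16, right to left:
  E+5 = 3 carry 1
  A+B+1 = 6 carry 1
  2+8+1 = B
  D+6 = 3 carry 1
  F+1+1 = 1 carry 1
  5+9+1 = F
  5+0 = 5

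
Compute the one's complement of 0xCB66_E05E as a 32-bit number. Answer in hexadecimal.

0x34991FA1

Each hex digit d becomes F−d:
  C→3, B→4, 6→9, 6→9, E→1, 0→F, 5→A, E→1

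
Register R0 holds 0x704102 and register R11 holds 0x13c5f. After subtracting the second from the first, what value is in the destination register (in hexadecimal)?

Subtract column by column in base 16:
  2-f → 3 (borrow)
  0-5-1 → a (borrow)
  1-c-1 → 4 (borrow)
  4-3-1 → 0
  0-1 → f (borrow)
  7-0-1 → 6

0x6f04a3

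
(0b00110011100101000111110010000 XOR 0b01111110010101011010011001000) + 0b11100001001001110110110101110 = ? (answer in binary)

First 0b00110011100101000111110010000 XOR 0b01111110010101011010011001000 = 0b01001101110000011101101011000.
Add column by column in base 2, right to left:
  0+0 = 0
  0+1 = 1
  0+1 = 1
  1+1 = 0 carry 1
  1+0+1 = 0 carry 1
  0+1+1 = 0 carry 1
  1+0+1 = 0 carry 1
  0+1+1 = 0 carry 1
  1+1+1 = 1 carry 1
  1+0+1 = 0 carry 1
  0+1+1 = 0 carry 1
  1+1+1 = 1 carry 1
  1+0+1 = 0 carry 1
  1+1+1 = 1 carry 1
  0+1+1 = 0 carry 1
  0+1+1 = 0 carry 1
  0+0+1 = 1
  0+0 = 0
  0+1 = 1
  1+0 = 1
  1+0 = 1
  1+1 = 0 carry 1
  0+0+1 = 1
  1+0 = 1
  1+0 = 1
  0+0 = 0
  0+1 = 1
  1+1 = 0 carry 1
  0+1+1 = 0 carry 1
  final carry 1

0b100101110111010010100100000110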